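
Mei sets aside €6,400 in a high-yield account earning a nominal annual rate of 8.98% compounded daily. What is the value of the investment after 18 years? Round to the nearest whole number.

€32,217

Periodic rate = 8.98%/365 = 0.000246027; periods = 365·18 = 6570.
A = 6,400·(1 + 0.0898/365)^6570 ≈ 6,400·5.0339310173 ≈ 32,217.1585.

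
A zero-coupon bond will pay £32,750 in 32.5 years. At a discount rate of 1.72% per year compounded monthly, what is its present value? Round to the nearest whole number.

£18,733

Growth factor = (1 + 0.0172/12)^390 ≈ 1.7482228641.
P = 32,750/1.7482228641 ≈ 18,733.3095.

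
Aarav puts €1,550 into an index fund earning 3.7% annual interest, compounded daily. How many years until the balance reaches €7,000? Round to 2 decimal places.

(1 + 0.00010137)^(365t) = 7,000/1,550 = 4.5161.
365t·ln(1 + 0.00010137) = ln(4.5161); 365t = 1.5077/0.000101365 ≈ 14873.5688.
t ≈ 40.7495 years.

40.75 years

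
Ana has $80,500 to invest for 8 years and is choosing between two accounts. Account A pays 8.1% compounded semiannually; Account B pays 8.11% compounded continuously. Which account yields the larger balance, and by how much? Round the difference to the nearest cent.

Account B, by $2,077.12

Account A growth factor: (1 + 0.0405)^16 ≈ 1.8874408608; balance ≈ 151,938.9893.
Account B growth factor: e^(0.0811·8) = e^0.6488 ≈ 1.91324355866; balance ≈ 154,016.1065.
Account B is larger by 2,077.1172.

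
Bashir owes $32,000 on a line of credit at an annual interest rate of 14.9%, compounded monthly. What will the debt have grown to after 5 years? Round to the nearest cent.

Growth factor = (1 + 0.149/12)^60 ≈ 2.0968007382.
A ≈ 32,000 × 2.0968007382 ≈ 67,097.6236.

$67,097.62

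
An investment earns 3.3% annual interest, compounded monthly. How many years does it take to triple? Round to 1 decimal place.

33.3 years

(1 + 0.00275)^(12t) = 3.
12t = ln 3 / ln(1 + 0.00275) ≈ 1.0986/0.00274623 ≈ 400.0444.
t ≈ 33.3370.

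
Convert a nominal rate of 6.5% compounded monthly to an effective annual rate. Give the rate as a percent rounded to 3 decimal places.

6.697%

EAR = (1 + 6.5%/12)^12 − 1 = (1 + 0.00541667)^12 − 1.
(1 + 0.00541667)^12 ≈ 1.066972, so EAR ≈ 6.69719%.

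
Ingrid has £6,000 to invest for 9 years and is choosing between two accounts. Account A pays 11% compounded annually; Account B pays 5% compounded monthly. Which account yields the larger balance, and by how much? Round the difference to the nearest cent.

Account A, by £5,947.14

Account A growth factor: (1 + 0.11)^9 ≈ 2.5580369244; balance ≈ 15,348.2215.
Account B growth factor: (1 + 0.05/12)^108 ≈ 1.566846649; balance ≈ 9,401.0799.
Account A is larger by 5,947.1416.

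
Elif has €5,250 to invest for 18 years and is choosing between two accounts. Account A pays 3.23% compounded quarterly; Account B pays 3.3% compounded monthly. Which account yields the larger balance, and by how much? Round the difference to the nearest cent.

Account A growth factor: (1 + 0.008075)^72 ≈ 1.784369548; balance ≈ 9,367.9401.
Account B growth factor: (1 + 0.00275)^216 ≈ 1.809742815; balance ≈ 9,501.1498.
Account B is larger by 133.2097.

Account B, by €133.21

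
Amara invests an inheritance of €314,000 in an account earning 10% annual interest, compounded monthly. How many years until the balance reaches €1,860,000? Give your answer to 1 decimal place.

(1 + 0.00833333)^(12t) = 1,860,000/314,000 = 5.9236.
12t·ln(1 + 0.00833333) = ln(5.9236); 12t = 1.7789/0.0082988 ≈ 214.3609.
t ≈ 17.8634 years.

17.9 years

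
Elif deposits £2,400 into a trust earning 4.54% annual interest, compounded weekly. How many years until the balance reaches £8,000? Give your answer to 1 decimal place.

26.5 years

We need (1 + 0.000873077)^(52t) = 3.3333, so 52t = ln 3.3333 / ln 1.000873 ≈ 1379.6016.
t ≈ 1379.6016/52 = 26.5308 years.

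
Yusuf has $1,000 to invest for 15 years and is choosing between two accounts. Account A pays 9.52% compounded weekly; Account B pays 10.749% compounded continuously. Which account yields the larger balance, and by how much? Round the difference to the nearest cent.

Account A growth factor: (1 + 0.0952/52)^780 ≈ 4.164908989; balance ≈ 4,164.9090.
Account B growth factor: e^(0.10749·15) = e^1.61235 ≈ 5.014581659; balance ≈ 5,014.5817.
Account B is larger by 849.6727.

Account B, by $849.67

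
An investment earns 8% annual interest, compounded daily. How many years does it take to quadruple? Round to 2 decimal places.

17.33 years

(1 + 0.000219178)^(365t) = 4.
365t = ln 4 / ln(1 + 0.000219178) ≈ 1.3863/0.000219154 ≈ 6325.6611.
t ≈ 17.3306.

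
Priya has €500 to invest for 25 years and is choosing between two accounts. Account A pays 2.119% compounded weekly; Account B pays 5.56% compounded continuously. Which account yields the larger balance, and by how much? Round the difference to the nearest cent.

Account B, by €1,158.26

Account A growth factor: (1 + 0.0004075)^1300 ≈ 1.69832436; balance ≈ 849.1622.
Account B growth factor: e^(0.0556·25) = e^1.39 ≈ 4.014850053; balance ≈ 2,007.4250.
Account B is larger by 1,158.2628.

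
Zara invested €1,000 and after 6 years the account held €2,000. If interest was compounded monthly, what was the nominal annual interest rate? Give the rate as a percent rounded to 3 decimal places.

11.608%

(1 + r/12)^72 = 2,000/1,000 = 2.
1 + r/12 = 2^(1/72) ≈ 1.009674, so r/12 ≈ 0.00967353.
r ≈ 12·0.00967353 = 11.60824%.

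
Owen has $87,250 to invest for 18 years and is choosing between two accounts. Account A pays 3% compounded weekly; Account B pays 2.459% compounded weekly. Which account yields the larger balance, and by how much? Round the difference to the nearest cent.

Account A, by $13,883.39

A: (1 + 0.03/52)^936 ≈ 1.71573968468, so 87,250 × 1.71573968468 ≈ 149,698.2875.
B: (1 + 0.02459/52)^936 ≈ 1.55661778168, so 87,250 × 1.55661778168 ≈ 135,814.9015.
Difference ≈ 13,883.3860 in favor of A.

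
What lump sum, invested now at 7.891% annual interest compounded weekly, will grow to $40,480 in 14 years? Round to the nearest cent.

$13,422.14

Growth factor = (1 + 0.0015175)^728 ≈ 3.0159130663.
P = 40,480/3.0159130663 ≈ 13,422.1375.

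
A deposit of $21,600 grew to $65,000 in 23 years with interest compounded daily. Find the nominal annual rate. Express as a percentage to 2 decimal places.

(1 + r/365)^8395 = 65,000/21,600 = 3.00926.
1 + r/365 = 3.00926^(1/8395) ≈ 1.000131, so r/365 ≈ 0.000131241.
r ≈ 365·0.000131241 = 4.79029%.

4.79%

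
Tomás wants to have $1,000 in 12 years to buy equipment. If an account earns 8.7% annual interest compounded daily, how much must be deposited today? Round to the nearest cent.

Periodic rate = 8.7%/365 = 0.000238356; 4380 periods.
P = 1,000/(1 + 0.087/365)^4380 ≈ 1,000/2.8402032 ≈ 352.0875.

$352.09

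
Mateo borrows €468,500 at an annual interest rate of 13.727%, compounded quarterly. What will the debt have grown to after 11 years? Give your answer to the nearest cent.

€2,067,664.14

Growth factor = (1 + 0.0343175)^44 ≈ 4.41337062787.
A ≈ 468,500 × 4.41337062787 ≈ 2,067,664.1392.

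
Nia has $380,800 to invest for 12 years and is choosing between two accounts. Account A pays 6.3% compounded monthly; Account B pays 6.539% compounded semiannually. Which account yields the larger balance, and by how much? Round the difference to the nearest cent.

A: (1 + 0.00525)^144 ≈ 2.12553262604, so 380,800 × 2.12553262604 ≈ 809,402.8240.
B: (1 + 0.032695)^24 ≈ 2.16436141638, so 380,800 × 2.16436141638 ≈ 824,188.8274.
Difference ≈ 14,786.0034 in favor of B.

Account B, by $14,786.00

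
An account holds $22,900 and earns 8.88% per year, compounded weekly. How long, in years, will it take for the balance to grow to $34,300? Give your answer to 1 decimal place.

We need (1 + 0.00170769)^(52t) = 1.4978, so 52t = ln 1.4978 / ln 1.001708 ≈ 236.7835.
t ≈ 236.7835/52 = 4.5535 years.

4.6 years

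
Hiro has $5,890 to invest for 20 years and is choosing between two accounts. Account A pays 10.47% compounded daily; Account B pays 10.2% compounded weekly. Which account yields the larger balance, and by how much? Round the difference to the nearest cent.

A: (1 + 0.1047/365)^7300 ≈ 8.114882538, so 5,890 × 8.114882538 ≈ 47,796.6581.
B: (1 + 0.102/52)^1040 ≈ 7.6752574994, so 5,890 × 7.6752574994 ≈ 45,207.2667.
Difference ≈ 2,589.3915 in favor of A.

Account A, by $2,589.39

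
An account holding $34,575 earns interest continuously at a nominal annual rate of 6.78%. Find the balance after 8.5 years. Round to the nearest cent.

$61,524.22

A = P·e^(rt) = 34,575·e^(0.0678·8.5) = 34,575·e^0.5763.
e^0.5763 ≈ 1.7794422989, so A ≈ 61,524.2175.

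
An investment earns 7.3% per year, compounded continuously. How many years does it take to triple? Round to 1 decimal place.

15.0 years

e^(0.073t) = 3, so 0.073t = ln 3 ≈ 1.0986.
t ≈ 1.0986/0.073 ≈ 15.0495.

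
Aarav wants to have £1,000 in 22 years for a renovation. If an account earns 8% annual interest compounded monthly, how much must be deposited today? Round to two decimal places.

Growth factor = (1 + 0.08/12)^264 ≈ 5.77858751.
P = 1,000/5.77858751 ≈ 173.0527.

£173.05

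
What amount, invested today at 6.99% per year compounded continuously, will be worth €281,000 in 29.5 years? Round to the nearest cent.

€35,741.22

P = A·e^(−rt) = 281,000·e^(−2.06205).
e^(−2.06205) ≈ 0.127192956886, so P ≈ 35,741.2209.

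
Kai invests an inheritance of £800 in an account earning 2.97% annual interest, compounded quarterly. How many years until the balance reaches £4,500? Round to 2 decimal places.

58.37 years

We need (1 + 0.007425)^(4t) = 5.625, so 4t = ln 5.625 / ln 1.007425 ≈ 233.4849.
t ≈ 233.4849/4 = 58.3712 years.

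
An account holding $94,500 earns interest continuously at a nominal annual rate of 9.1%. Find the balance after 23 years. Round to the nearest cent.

$766,320.00

A = P·e^(rt) = 94,500·e^(0.091·23) = 94,500·e^2.093.
e^2.093 ≈ 8.10920632833, so A ≈ 766,319.9980.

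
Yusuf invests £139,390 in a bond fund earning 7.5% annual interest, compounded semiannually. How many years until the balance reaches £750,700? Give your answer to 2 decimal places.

(1 + 0.0375)^(2t) = 750,700/139,390 = 5.3856.
2t·ln(1 + 0.0375) = ln(5.3856); 2t = 1.6837/0.036814 ≈ 45.7362.
t ≈ 22.8681 years.

22.87 years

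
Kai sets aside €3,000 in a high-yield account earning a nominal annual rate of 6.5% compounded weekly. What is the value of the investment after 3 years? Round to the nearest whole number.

Growth factor = (1 + 0.00125)^156 ≈ 1.215163003.
A ≈ 3,000 × 1.215163003 ≈ 3,645.4890.

€3,645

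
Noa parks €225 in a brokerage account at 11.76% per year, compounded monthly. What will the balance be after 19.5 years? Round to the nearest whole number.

€2,204

Periodic rate = 11.76%/12 = 0.0098; periods = 12·19.5 = 234.
A = 225·(1 + 0.0098)^234 ≈ 225·9.796607944 ≈ 2,204.2368.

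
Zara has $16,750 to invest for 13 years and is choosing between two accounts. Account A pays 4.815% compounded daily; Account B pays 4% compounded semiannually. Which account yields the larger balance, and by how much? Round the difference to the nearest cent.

Account A growth factor: (1 + 0.04815/365)^4745 ≈ 1.8699444352; balance ≈ 31,321.5693.
Account B growth factor: (1 + 0.02)^26 ≈ 1.6734181144; balance ≈ 28,029.7534.
Account A is larger by 3,291.8159.

Account A, by $3,291.82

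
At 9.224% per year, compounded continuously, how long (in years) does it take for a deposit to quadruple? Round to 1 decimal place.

15.0 years

e^(0.09224t) = 4, so 0.09224t = ln 4 ≈ 1.3863.
t ≈ 1.3863/0.09224 ≈ 15.0292.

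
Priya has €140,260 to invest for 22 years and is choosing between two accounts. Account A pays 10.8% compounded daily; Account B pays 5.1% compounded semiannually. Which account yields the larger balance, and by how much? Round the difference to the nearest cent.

A: (1 + 0.108/365)^8030 ≈ 10.75798803352, so 140,260 × 10.75798803352 ≈ 1,508,915.4016.
B: (1 + 0.0255)^44 ≈ 3.0280932631, so 140,260 × 3.0280932631 ≈ 424,720.3611.
Difference ≈ 1,084,195.0405 in favor of A.

Account A, by €1,084,195.04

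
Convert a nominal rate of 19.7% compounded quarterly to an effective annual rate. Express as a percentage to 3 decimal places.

21.204%

EAR = (1 + 19.7%/4)^4 − 1 = (1 + 0.04925)^4 − 1.
(1 + 0.04925)^4 ≈ 1.212037, so EAR ≈ 21.20371%.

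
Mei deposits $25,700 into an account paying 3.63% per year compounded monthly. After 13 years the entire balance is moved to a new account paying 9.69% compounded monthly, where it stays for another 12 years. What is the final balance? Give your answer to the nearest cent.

After 13 years at 3.63%: 25,700 × 1.60189561506 ≈ 41,168.7173.
Then 12 years at 9.69%: 41,168.7173 × 3.18397468296 ≈ 131,080.1536.

$131,080.15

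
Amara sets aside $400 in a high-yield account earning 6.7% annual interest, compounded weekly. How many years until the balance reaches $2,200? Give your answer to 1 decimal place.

We need (1 + 0.00128846)^(52t) = 5.5, so 52t = ln 5.5 / ln 1.001288 ≈ 1323.9403.
t ≈ 1323.9403/52 = 25.4604 years.

25.5 years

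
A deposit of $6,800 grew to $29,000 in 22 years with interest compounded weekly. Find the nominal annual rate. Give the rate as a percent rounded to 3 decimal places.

6.597%

(1 + r/52)^1144 = 29,000/6,800 = 4.26471.
1 + r/52 = 4.26471^(1/1144) ≈ 1.001269, so r/52 ≈ 0.00126861.
r ≈ 52·0.00126861 = 6.59679%.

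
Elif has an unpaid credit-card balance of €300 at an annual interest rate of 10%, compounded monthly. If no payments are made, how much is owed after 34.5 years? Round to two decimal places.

Growth factor = (1 + 0.1/12)^414 ≈ 31.05327771.
A ≈ 300 × 31.05327771 ≈ 9,315.9833.

€9,315.98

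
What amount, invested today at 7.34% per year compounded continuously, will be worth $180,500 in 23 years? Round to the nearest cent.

$33,365.78

P = A·e^(−rt) = 180,500·e^(−1.6882).
e^(−1.6882) ≈ 0.184851958237, so P ≈ 33,365.7785.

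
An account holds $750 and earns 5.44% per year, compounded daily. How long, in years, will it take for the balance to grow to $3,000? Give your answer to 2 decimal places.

(1 + 0.000149041)^(365t) = 3,000/750 = 4.
365t·ln(1 + 0.000149041) = ln(4); 365t = 1.3863/0.00014903 ≈ 9302.1167.
t ≈ 25.4853 years.

25.49 years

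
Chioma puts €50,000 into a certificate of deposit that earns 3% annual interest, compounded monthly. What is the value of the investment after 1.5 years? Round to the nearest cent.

Growth factor = (1 + 0.0025)^18 ≈ 1.0459691204.
A ≈ 50,000 × 1.0459691204 ≈ 52,298.4560.

€52,298.46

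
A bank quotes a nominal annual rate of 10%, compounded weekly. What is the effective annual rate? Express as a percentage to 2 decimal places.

One year is 52 periods at 0.00192308 each: (1 + 0.00192308)^52 ≈ 1.105065.
EAR = 1.105065 − 1 ≈ 10.50648%.

10.51%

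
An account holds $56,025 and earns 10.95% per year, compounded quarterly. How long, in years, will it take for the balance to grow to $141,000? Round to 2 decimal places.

We need (1 + 0.027375)^(4t) = 2.5167, so 4t = ln 2.5167 / ln 1.027375 ≈ 34.1749.
t ≈ 34.1749/4 = 8.5437 years.

8.54 years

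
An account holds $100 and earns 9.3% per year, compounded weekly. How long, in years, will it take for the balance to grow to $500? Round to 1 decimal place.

17.3 years

We need (1 + 0.00178846)^(52t) = 5, so 52t = ln 5 / ln 1.001788 ≈ 900.7052.
t ≈ 900.7052/52 = 17.3213 years.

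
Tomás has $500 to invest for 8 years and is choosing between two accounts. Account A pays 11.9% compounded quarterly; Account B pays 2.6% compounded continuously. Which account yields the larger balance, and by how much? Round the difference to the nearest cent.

Account A, by $661.97

Account A growth factor: (1 + 0.02975)^32 ≈ 2.555157176; balance ≈ 1,277.5786.
Account B growth factor: e^(0.026·8) = e^0.208 ≈ 1.23121317; balance ≈ 615.6066.
Account A is larger by 661.9720.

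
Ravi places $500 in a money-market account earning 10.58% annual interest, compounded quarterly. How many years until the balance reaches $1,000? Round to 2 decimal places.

(1 + 0.02645)^(4t) = 1,000/500 = 2.
4t·ln(1 + 0.02645) = ln(2); 4t = 0.69315/0.0261062 ≈ 26.5510.
t ≈ 6.6378 years.

6.64 years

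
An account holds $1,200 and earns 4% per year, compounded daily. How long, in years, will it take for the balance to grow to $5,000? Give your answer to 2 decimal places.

35.68 years

We need (1 + 0.000109589)^(365t) = 4.1667, so 365t = ln 4.1667 / ln 1.00011 ≈ 13023.1503.
t ≈ 13023.1503/365 = 35.6799 years.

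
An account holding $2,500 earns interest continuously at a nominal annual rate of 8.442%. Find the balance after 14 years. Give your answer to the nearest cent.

$8,151.25

A = P·e^(rt) = 2,500·e^(0.08442·14) = 2,500·e^1.18188.
e^1.18188 ≈ 3.260498181, so A ≈ 8,151.2455.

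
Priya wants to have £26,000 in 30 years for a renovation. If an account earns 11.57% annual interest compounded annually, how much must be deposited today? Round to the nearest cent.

£973.98

Growth factor = (1 + 0.1157)^30 ≈ 26.694573859.
P = 26,000/26.694573859 ≈ 973.9807.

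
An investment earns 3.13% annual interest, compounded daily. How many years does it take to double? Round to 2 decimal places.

(1 + 0.0000857534)^(365t) = 2.
365t = ln 2 / ln(1 + 0.0000857534) ≈ 0.69315/8.57497e-05 ≈ 8083.3728.
t ≈ 22.1462.

22.15 years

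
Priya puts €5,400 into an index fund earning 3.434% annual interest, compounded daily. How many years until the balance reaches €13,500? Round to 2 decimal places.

(1 + 0.0000940822)^(365t) = 13,500/5,400 = 2.5.
365t·ln(1 + 0.0000940822) = ln(2.5); 365t = 0.91629/9.40778e-05 ≈ 9739.7161.
t ≈ 26.6842 years.

26.68 years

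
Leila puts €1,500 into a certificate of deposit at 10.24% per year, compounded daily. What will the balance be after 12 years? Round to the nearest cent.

Growth factor = (1 + 0.1024/365)^4380 ≈ 3.416537679.
A ≈ 1,500 × 3.416537679 ≈ 5,124.8065.

€5,124.81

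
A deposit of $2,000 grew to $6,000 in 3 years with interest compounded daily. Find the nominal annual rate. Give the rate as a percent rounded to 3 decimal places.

The 1095-period growth factor is 6,000/2,000 = 3.
r/365 = 3^(1/1095) − 1 ≈ 0.0010038, so r ≈ 365·0.0010038 = 36.63879%.

36.639%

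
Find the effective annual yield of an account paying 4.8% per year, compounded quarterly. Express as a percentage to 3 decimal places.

One year is 4 periods at 0.012 each: (1 + 0.012)^4 ≈ 1.048871.
EAR = 1.048871 − 1 ≈ 4.88709%.

4.887%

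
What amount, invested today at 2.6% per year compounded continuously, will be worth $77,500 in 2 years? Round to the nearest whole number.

P = A·e^(−rt) = 77,500·e^(−0.052).
e^(−0.052) ≈ 0.94932886684, so P ≈ 73,572.9872.

$73,573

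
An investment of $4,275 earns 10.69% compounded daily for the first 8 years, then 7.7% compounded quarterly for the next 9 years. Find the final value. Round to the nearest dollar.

Phase 1: 4,275·(1 + 0.1069/365)^2920 ≈ 10,052.8773.
Phase 2: 10,052.8773·(1 + 0.01925)^36 ≈ 19,970.8388.

$19,971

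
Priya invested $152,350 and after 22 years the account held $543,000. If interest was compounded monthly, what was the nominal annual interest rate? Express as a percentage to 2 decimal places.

5.79%

(1 + r/12)^264 = 543,000/152,350 = 3.56416.
1 + r/12 = 3.56416^(1/264) ≈ 1.004826, so r/12 ≈ 0.00482573.
r ≈ 12·0.00482573 = 5.79088%.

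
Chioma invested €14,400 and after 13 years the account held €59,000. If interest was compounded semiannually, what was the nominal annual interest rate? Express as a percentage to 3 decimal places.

11.148%

The 26-period growth factor is 59,000/14,400 = 4.09722.
r/2 = 4.09722^(1/26) − 1 ≈ 0.0557408, so r ≈ 2·0.0557408 = 11.14815%.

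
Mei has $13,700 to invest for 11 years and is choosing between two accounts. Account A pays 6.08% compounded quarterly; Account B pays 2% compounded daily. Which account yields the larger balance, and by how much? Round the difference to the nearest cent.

Account A growth factor: (1 + 0.0152)^44 ≈ 1.9420964742; balance ≈ 26,606.7217.
Account B growth factor: (1 + 0.02/365)^4015 ≈ 1.2460692203; balance ≈ 17,071.1483.
Account A is larger by 9,535.5734.

Account A, by $9,535.57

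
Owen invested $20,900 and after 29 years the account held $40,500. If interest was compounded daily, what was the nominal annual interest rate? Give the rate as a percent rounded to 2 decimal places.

2.28%

The 10585-period growth factor is 40,500/20,900 = 1.9378.
r/365 = 1.9378^(1/10585) − 1 ≈ 0.000062501, so r ≈ 365·0.000062501 = 2.28129%.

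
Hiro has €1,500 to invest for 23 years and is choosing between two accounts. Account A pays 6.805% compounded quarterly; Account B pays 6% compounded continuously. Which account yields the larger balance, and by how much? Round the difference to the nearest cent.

A: (1 + 0.0170125)^92 ≈ 4.720834288, so 1,500 × 4.720834288 ≈ 7,081.2514.
B: e^(0.06·23) = e^1.38 ≈ 3.974901627, so 1,500 × 3.974901627 ≈ 5,962.3524.
Difference ≈ 1,118.8990 in favor of A.

Account A, by €1,118.90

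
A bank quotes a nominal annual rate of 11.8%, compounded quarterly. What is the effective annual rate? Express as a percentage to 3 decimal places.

EAR = (1 + 11.8%/4)^4 − 1 = (1 + 0.0295)^4 − 1.
(1 + 0.0295)^4 ≈ 1.123325, so EAR ≈ 12.33249%.

12.332%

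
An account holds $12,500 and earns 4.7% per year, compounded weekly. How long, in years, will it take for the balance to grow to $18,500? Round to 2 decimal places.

8.35 years

(1 + 0.000903846)^(52t) = 18,500/12,500 = 1.48.
52t·ln(1 + 0.000903846) = ln(1.48); 52t = 0.39204/0.000903438 ≈ 433.9447.
t ≈ 8.3451 years.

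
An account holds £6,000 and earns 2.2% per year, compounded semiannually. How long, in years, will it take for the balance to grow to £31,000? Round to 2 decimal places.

We need (1 + 0.011)^(2t) = 5.1667, so 2t = ln 5.1667 / ln 1.011 ≈ 150.1130.
t ≈ 150.1130/2 = 75.0565 years.

75.06 years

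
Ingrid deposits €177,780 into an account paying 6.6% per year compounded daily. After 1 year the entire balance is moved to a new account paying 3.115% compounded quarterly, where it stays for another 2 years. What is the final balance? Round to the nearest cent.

€202,067.04

Phase 1: 177,780·(1 + 0.066/365)^365 ≈ 189,908.2127.
Phase 2: 189,908.2127·(1 + 0.0077875)^8 ≈ 202,067.0425.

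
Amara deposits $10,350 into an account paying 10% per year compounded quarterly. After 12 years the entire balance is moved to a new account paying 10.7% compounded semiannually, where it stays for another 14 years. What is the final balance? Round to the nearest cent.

$145,697.80

After 12 years at 10%: 10,350 × 3.27148956069 ≈ 33,859.9170.
Then 14 years at 10.7%: 33,859.9170 × 4.30295811258 ≈ 145,697.8043.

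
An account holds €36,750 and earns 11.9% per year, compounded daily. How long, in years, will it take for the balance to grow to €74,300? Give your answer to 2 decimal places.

We need (1 + 0.000326027)^(365t) = 2.0218, so 365t = ln 2.0218 / ln 1.000326 ≈ 2159.5960.
t ≈ 2159.5960/365 = 5.9167 years.

5.92 years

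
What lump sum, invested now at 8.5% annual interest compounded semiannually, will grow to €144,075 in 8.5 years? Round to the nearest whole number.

€71,006

Growth factor = (1 + 0.0425)^17 ≈ 2.02905155531.
P = 144,075/2.02905155531 ≈ 71,006.0814.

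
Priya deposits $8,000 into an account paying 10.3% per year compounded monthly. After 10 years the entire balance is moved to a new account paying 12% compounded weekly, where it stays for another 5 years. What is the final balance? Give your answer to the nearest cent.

$40,623.84

Phase 1: 8,000·(1 + 0.103/12)^120 ≈ 22,310.2510.
Phase 2: 22,310.2510·(1 + 0.12/52)^260 ≈ 40,623.8370.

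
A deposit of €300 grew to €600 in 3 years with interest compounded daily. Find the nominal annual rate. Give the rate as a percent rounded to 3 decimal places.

(1 + r/365)^1095 = 600/300 = 2.
1 + r/365 = 2^(1/1095) ≈ 1.000633, so r/365 ≈ 0.000633212.
r ≈ 365·0.000633212 = 23.11222%.

23.112%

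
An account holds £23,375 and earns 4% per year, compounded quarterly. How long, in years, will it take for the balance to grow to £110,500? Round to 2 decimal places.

39.03 years

(1 + 0.01)^(4t) = 110,500/23,375 = 4.7273.
4t·ln(1 + 0.01) = ln(4.7273); 4t = 1.5533/0.00995033 ≈ 156.1102.
t ≈ 39.0276 years.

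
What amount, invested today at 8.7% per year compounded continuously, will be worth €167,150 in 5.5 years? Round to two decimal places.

P = A·e^(−rt) = 167,150·e^(−0.4785).
e^(−0.4785) ≈ 0.619712263373, so P ≈ 103,584.9048.

€103,584.90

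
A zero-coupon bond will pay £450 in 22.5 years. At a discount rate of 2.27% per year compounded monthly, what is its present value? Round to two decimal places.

Growth factor = (1 + 0.0227/12)^270 ≈ 1.66573676.
P = 450/1.66573676 ≈ 270.1507.

£270.15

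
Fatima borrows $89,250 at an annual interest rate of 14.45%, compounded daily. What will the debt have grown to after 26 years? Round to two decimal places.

$3,818,824.52

Growth factor = (1 + 0.1445/365)^9490 ≈ 42.78794979421.
A ≈ 89,250 × 42.78794979421 ≈ 3,818,824.5191.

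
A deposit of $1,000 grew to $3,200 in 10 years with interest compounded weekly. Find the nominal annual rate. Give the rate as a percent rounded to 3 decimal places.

(1 + r/52)^520 = 3,200/1,000 = 3.2.
1 + r/52 = 3.2^(1/520) ≈ 1.002239, so r/52 ≈ 0.00223933.
r ≈ 52·0.00223933 = 11.64453%.

11.645%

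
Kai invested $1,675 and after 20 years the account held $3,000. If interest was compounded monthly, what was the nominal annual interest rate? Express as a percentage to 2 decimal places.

(1 + r/12)^240 = 3,000/1,675 = 1.79104.
1 + r/12 = 1.79104^(1/240) ≈ 1.002431, so r/12 ≈ 0.00243128.
r ≈ 12·0.00243128 = 2.91754%.

2.92%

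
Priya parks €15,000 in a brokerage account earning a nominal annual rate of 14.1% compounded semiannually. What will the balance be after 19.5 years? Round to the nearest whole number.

Periodic rate = 14.1%/2 = 0.0705; periods = 2·19.5 = 39.
A = 15,000·(1 + 0.0705)^39 ≈ 15,000·14.2521437338 ≈ 213,782.1560.

€213,782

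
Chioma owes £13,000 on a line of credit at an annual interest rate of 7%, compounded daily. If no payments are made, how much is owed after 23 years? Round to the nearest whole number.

£65,027

Growth factor = (1 + 0.07/365)^8395 ≈ 5.0020390344.
A ≈ 13,000 × 5.0020390344 ≈ 65,026.5074.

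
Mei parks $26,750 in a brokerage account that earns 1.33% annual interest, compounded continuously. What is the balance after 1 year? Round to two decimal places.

$27,108.15

A = P·e^(rt) = 26,750·e^(0.0133·1) = 26,750·e^0.0133.
e^0.0133 ≈ 1.0133888384, so A ≈ 27,108.1514.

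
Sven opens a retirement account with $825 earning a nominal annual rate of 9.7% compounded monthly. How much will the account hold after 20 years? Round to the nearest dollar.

Periodic rate = 9.7%/12 = 0.00808333; periods = 12·20 = 240.
A = 825·(1 + 0.097/12)^240 ≈ 825·6.904691897 ≈ 5,696.3708.

$5,696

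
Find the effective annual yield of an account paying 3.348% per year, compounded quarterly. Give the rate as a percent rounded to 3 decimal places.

EAR = (1 + 3.348%/4)^4 − 1 = (1 + 0.00837)^4 − 1.
(1 + 0.00837)^4 ≈ 1.033903, so EAR ≈ 3.39027%.

3.390%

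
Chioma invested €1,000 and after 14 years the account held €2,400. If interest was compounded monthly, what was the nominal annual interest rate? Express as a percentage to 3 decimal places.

6.270%

The 168-period growth factor is 2,400/1,000 = 2.4.
r/12 = 2.4^(1/168) − 1 ≈ 0.00522472, so r ≈ 12·0.00522472 = 6.26967%.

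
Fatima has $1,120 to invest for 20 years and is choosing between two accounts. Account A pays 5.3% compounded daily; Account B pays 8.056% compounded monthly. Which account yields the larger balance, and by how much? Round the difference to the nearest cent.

Account A growth factor: (1 + 0.053/365)^7300 ≈ 2.886148887; balance ≈ 3,232.4868.
Account B growth factor: (1 + 0.08056/12)^240 ≈ 4.981922309; balance ≈ 5,579.7530.
Account B is larger by 2,347.2662.

Account B, by $2,347.27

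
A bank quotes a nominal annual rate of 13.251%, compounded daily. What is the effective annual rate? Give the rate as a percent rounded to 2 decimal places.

EAR = (1 + 13.251%/365)^365 − 1 = (1 + 0.000363041)^365 − 1.
(1 + 0.000363041)^365 ≈ 1.141663, so EAR ≈ 14.16630%.

14.17%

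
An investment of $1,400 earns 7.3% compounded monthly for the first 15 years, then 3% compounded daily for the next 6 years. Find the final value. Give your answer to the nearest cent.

$4,993.55

After 15 years at 7.3%: 1,400 × 2.979283458 ≈ 4,170.9968.
Then 6 years at 3%: 4,170.9968 × 1.197208508 ≈ 4,993.5529.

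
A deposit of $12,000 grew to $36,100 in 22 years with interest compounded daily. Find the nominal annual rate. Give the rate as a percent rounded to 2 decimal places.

(1 + r/365)^8030 = 36,100/12,000 = 3.00833.
1 + r/365 = 3.00833^(1/8030) ≈ 1.000137, so r/365 ≈ 0.000137168.
r ≈ 365·0.000137168 = 5.00664%.

5.01%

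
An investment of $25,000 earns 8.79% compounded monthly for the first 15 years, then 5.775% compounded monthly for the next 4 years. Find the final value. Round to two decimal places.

Phase 1: 25,000·(1 + 0.007325)^180 ≈ 92,997.2824.
Phase 2: 92,997.2824·(1 + 0.0048125)^48 ≈ 117,098.5871.

$117,098.59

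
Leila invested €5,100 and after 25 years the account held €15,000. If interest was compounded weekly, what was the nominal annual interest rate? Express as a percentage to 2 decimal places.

(1 + r/52)^1300 = 15,000/5,100 = 2.94118.
1 + r/52 = 2.94118^(1/1300) ≈ 1.00083, so r/52 ≈ 0.000830198.
r ≈ 52·0.000830198 = 4.31703%.

4.32%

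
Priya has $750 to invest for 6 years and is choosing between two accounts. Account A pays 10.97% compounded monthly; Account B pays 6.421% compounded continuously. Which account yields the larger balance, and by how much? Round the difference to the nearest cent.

A: (1 + 0.1097/12)^72 ≈ 1.925546239, so 750 × 1.925546239 ≈ 1,444.1597.
B: e^(0.06421·6) = e^0.38526 ≈ 1.469996471, so 750 × 1.469996471 ≈ 1,102.4974.
Difference ≈ 341.6623 in favor of A.

Account A, by $341.66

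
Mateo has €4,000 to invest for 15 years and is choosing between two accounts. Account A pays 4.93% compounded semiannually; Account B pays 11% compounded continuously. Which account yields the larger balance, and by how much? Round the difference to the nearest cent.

Account B, by €12,523.17

Account A growth factor: (1 + 0.02465)^30 ≈ 2.076186351; balance ≈ 8,304.7454.
Account B growth factor: e^(0.11·15) = e^1.65 ≈ 5.2069798272; balance ≈ 20,827.9193.
Account B is larger by 12,523.1739.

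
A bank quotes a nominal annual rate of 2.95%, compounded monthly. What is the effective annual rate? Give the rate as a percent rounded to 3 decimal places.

2.990%

EAR = (1 + 2.95%/12)^12 − 1 = (1 + 0.00245833)^12 − 1.
(1 + 0.00245833)^12 ≈ 1.029902, so EAR ≈ 2.99022%.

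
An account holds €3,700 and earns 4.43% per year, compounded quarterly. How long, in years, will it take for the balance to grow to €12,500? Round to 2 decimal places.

27.63 years

(1 + 0.011075)^(4t) = 12,500/3,700 = 3.3784.
4t·ln(1 + 0.011075) = ln(3.3784); 4t = 1.2174/0.0110141 ≈ 110.5305.
t ≈ 27.6326 years.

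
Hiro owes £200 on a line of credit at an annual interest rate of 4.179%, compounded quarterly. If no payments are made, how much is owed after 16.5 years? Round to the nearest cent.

Periodic rate = 4.179%/4 = 0.0104475; periods = 4·16.5 = 66.
A = 200·(1 + 0.0104475)^66 ≈ 200·1.98567307 ≈ 397.1346.

£397.13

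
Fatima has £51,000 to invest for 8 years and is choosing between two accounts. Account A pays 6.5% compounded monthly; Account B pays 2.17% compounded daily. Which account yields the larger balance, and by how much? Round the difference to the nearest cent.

Account A, by £24,994.87

Account A growth factor: (1 + 0.065/12)^96 ≈ 1.679668969; balance ≈ 85,663.1174.
Account B growth factor: (1 + 0.0217/365)^2920 ≈ 1.1895735003; balance ≈ 60,668.2485.
Account A is larger by 24,994.8689.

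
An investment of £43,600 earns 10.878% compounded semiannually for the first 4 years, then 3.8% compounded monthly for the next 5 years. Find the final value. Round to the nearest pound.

After 4 years at 10.878%: 43,600 × 1.52760203 ≈ 66,603.4485.
Then 5 years at 3.8%: 66,603.4485 × 1.2088866357 ≈ 80,516.0188.

£80,516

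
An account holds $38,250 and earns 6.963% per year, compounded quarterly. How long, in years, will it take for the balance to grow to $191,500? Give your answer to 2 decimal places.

23.33 years

(1 + 0.0174075)^(4t) = 191,500/38,250 = 5.0065.
4t·ln(1 + 0.0174075) = ln(5.0065); 4t = 1.6107/0.0172577 ≈ 93.3347.
t ≈ 23.3337 years.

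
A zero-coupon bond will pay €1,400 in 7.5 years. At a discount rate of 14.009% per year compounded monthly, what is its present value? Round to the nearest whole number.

€493

Periodic rate = 14.009%/12 = 0.0116742; 90 periods.
P = 1,400/(1 + 0.14009/12)^90 ≈ 1,400/2.842231375 ≈ 492.5707.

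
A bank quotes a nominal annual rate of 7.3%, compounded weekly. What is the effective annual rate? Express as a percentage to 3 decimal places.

7.568%

EAR = (1 + 7.3%/52)^52 − 1 = (1 + 0.00140385)^52 − 1.
(1 + 0.00140385)^52 ≈ 1.075675, so EAR ≈ 7.56755%.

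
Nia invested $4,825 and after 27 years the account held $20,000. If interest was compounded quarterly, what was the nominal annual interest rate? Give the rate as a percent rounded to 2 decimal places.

The 108-period growth factor is 20,000/4,825 = 4.14508.
r/4 = 4.14508^(1/108) − 1 ≈ 0.013253, so r ≈ 4·0.013253 = 5.30120%.

5.30%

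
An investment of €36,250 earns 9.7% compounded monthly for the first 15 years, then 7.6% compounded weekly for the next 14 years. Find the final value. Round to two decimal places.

€447,113.95

Phase 1: 36,250·(1 + 0.097/12)^180 ≈ 154,406.7347.
Phase 2: 154,406.7347·(1 + 0.076/52)^728 ≈ 447,113.9455.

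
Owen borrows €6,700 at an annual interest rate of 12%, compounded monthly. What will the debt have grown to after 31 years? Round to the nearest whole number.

€271,410

Growth factor = (1 + 0.01)^372 ≈ 40.5089556723.
A ≈ 6,700 × 40.5089556723 ≈ 271,410.0030.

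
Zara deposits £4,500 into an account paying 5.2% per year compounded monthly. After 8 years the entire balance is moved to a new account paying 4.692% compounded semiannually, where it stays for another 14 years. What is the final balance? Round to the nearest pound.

£13,046

After 8 years at 5.2%: 4,500 × 1.5145240968 ≈ 6,815.3584.
Then 14 years at 4.692%: 6,815.3584 × 1.9141874522 ≈ 13,045.8736.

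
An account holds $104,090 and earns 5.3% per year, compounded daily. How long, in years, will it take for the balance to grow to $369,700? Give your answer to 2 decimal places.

23.92 years

(1 + 0.000145205)^(365t) = 369,700/104,090 = 3.5517.
365t·ln(1 + 0.000145205) = ln(3.5517); 365t = 1.2674/0.000145195 ≈ 8729.2021.
t ≈ 23.9156 years.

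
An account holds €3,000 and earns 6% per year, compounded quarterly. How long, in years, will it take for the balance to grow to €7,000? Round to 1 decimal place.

(1 + 0.015)^(4t) = 7,000/3,000 = 2.3333.
4t·ln(1 + 0.015) = ln(2.3333); 4t = 0.8473/0.0148886 ≈ 56.9091.
t ≈ 14.2273 years.

14.2 years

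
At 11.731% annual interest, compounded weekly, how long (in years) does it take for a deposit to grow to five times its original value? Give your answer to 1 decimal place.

(1 + 0.00225596)^(52t) = 5.
52t = ln 5 / ln(1 + 0.00225596) ≈ 1.6094/0.00225342 ≈ 714.2199.
t ≈ 13.7350.

13.7 years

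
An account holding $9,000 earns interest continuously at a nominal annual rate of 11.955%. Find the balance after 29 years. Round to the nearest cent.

A = P·e^(rt) = 9,000·e^(0.11955·29) = 9,000·e^3.46695.
e^3.46695 ≈ 32.0388747045, so A ≈ 288,349.8723.

$288,349.87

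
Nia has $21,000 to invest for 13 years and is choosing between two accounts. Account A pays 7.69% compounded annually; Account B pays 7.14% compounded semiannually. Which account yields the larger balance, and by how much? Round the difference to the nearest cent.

Account A, by $2,741.25

Account A growth factor: (1 + 0.0769)^13 ≈ 2.6198709572; balance ≈ 55,017.2901.
Account B growth factor: (1 + 0.0357)^26 ≈ 2.4893352126; balance ≈ 52,276.0395.
Account A is larger by 2,741.2506.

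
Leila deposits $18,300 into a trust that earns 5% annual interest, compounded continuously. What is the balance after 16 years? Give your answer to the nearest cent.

A = P·e^(rt) = 18,300·e^(0.05·16) = 18,300·e^0.8.
e^0.8 ≈ 2.2255409285, so A ≈ 40,727.3990.

$40,727.40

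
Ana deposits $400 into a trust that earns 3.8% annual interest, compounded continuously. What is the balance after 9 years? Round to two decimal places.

$563.10

A = P·e^(rt) = 400·e^(0.038·9) = 400·e^0.342.
e^0.342 ≈ 1.4077603, so A ≈ 563.1041.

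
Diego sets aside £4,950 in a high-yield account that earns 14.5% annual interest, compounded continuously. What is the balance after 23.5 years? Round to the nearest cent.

£149,438.89

A = P·e^(rt) = 4,950·e^(0.145·23.5) = 4,950·e^3.4075.
e^3.4075 ≈ 30.1896756489, so A ≈ 149,438.8945.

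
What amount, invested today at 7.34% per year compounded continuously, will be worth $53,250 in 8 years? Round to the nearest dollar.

$29,601

P = A·e^(−rt) = 53,250·e^(−0.5872).
e^(−0.5872) ≈ 0.55588157612, so P ≈ 29,600.6939.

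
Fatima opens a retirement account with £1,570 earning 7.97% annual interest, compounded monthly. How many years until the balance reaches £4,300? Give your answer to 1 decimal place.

(1 + 0.00664167)^(12t) = 4,300/1,570 = 2.7389.
12t·ln(1 + 0.00664167) = ln(2.7389); 12t = 1.0075/0.00661971 ≈ 152.2030.
t ≈ 12.6836 years.

12.7 years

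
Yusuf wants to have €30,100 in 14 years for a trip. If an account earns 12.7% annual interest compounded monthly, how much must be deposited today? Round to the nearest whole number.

Periodic rate = 12.7%/12 = 0.0105833; 168 periods.
P = 30,100/(1 + 0.127/12)^168 ≈ 30,100/5.8629757212 ≈ 5,133.9118.

€5,134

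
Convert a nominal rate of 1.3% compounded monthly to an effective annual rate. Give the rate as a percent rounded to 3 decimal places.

EAR = (1 + 1.3%/12)^12 − 1 = (1 + 0.00108333)^12 − 1.
(1 + 0.00108333)^12 ≈ 1.013078, so EAR ≈ 1.30777%.

1.308%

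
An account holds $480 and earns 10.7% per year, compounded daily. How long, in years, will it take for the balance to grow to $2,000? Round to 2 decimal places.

(1 + 0.000293151)^(365t) = 2,000/480 = 4.1667.
365t·ln(1 + 0.000293151) = ln(4.1667); 365t = 1.4271/0.000293108 ≈ 4868.9142.
t ≈ 13.3395 years.

13.34 years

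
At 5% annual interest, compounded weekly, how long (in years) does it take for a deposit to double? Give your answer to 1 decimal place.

(1 + 0.000961538)^(52t) = 2.
52t = ln 2 / ln(1 + 0.000961538) ≈ 0.69315/0.000961076 ≈ 721.2196.
t ≈ 13.8696.

13.9 years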